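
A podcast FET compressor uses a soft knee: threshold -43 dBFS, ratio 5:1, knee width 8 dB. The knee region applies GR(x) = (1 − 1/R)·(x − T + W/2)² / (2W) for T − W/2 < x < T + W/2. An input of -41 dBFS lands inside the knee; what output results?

-42.8 dBFS

x − T + W/2 = -41 − (-43) + 4 = 6.
GR = (1 − 1/5) × 6² / 16 = 0.8 × 36 / 16 = 1.8 dB.
Output = -41 − 1.8 = -42.8 dBFS.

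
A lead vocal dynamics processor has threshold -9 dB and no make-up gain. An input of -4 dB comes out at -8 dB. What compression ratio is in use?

5:1

Input overshoot = -4 − (-9) = 5 dB; output overshoot = -8 − (-9) = 1 dB.
Ratio = 5 / 1 = 5.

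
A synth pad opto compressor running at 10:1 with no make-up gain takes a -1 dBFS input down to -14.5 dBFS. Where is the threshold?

-16 dBFS

Gain reduction = -1 − (-14.5) = 13.5 dB; output overshoot = GR / (R − 1) = 13.5 / 9 = 1.5 dB.
Threshold = output − output overshoot = -14.5 − 1.5 = -16 dBFS.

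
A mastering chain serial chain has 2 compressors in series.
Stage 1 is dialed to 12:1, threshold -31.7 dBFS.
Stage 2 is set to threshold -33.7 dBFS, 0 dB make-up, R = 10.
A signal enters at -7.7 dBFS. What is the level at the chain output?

-33.3 dBFS

Stage 1: 24 dB above -31.7 dBFS, reduced 12:1 to 2 dB above → -29.7 dBFS.
Stage 2: overshoot 4 dB → 4/10 = 0.4 dB → -33.3 dBFS.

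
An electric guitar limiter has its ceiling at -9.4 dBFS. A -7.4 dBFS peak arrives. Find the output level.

A brickwall limiter is an ∞:1 compressor: any input above the ceiling is clamped to -9.4 dBFS.

-9.4 dBFS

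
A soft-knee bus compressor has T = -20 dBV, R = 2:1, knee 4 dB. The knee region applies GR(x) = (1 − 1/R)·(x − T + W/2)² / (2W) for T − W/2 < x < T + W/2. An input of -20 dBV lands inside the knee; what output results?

-20.25 dBV

x − T + W/2 = -20 − (-20) + 2 = 2.
GR = (1 − 1/2) × 2² / 8 = 0.5 × 4 / 8 = 0.25 dB.
Output = -20 − 0.25 = -20.25 dBV.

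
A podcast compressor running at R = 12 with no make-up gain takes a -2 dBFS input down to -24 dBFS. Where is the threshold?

-26 dBFS

Input is 24 dB above T (since output overshoot × R = input overshoot: (-24 − T)·12 = -2 − T gives T = -26 dBFS).
Check: -26 + (-2 − (-26))/12 = -26 + 2 = -24 dBFS. ✓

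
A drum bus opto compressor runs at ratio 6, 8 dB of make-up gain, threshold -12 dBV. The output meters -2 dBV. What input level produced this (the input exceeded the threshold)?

0 dBV

Remove make-up: -2 − 8 = -10 dBV.
The compressed level sits -10 − (-12) = 2 dB over threshold.
Input overshoot = R × output overshoot = 12 dB → input = -12 + 12 = 0 dBV.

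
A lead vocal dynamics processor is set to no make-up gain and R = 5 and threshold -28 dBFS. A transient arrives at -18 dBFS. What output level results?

-26 dBFS

-18 dBFS sits 10 dB over threshold.
5:1 compression reduces that to 10/5 = 2 dB over.
Output = -28 + 2 = -26 dBFS.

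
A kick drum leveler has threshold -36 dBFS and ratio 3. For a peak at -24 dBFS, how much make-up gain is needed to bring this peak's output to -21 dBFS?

The peak compresses to -36 + 12/3 = -32 dBFS.
To reach -21 dBFS requires -21 − (-32) = 11 dB of make-up.

11 dB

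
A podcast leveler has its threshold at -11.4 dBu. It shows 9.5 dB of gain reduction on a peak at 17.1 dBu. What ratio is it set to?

1.5:1

Input overshoot = 17.1 − (-11.4) = 28.5 dB.
Output overshoot = 28.5 − 9.5 = 19 dB.
Ratio = input overshoot / output overshoot = 28.5 / 19 = 1.5.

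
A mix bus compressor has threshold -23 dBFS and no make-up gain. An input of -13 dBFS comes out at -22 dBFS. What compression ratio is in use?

Input overshoot = -13 − (-23) = 10 dB; output overshoot = -22 − (-23) = 1 dB.
Ratio = 10 / 1 = 10.

10:1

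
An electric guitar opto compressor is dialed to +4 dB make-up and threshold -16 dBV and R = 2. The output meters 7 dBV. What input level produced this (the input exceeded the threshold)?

22 dBV

Before make-up, the level was 7 − 4 = 3 dBV.
Post-compression overshoot = 3 − (-16) = 19 dB.
Input overshoot = R × output overshoot = 38 dB → input = -16 + 38 = 22 dBV.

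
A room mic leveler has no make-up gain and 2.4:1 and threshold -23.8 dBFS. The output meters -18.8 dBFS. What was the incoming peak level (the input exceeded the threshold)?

-11.8 dBFS

Post-compression overshoot = -18.8 − (-23.8) = 5 dB.
Undo the ratio: input overshoot = 5 × 2.4 = 12 dB, giving input = -11.8 dBFS.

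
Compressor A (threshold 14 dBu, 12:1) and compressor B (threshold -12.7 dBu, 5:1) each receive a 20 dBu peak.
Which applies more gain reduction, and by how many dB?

A: overshoot 6 dB → output overshoot 0.5 dB → GR 5.5 dB.
B: overshoot 32.7 dB → output overshoot 6.54 dB → GR 26.16 dB.
Difference: 20.66 dB in favour of B.

B, by 20.66 dB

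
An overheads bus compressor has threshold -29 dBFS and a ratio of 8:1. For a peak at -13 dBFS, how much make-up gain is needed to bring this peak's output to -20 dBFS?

7 dB

The peak compresses to -29 + 16/8 = -27 dBFS.
To reach -20 dBFS requires -20 − (-27) = 7 dB of make-up.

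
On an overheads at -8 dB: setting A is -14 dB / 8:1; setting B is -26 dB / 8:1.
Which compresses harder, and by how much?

A: 6 dB over, compressed to 0.75 dB over, so 5.25 dB of GR.
B: 18 dB over, compressed to 2.25 dB over, so 15.75 dB of GR.
B reduces 10.5 dB more.

B, by 10.5 dB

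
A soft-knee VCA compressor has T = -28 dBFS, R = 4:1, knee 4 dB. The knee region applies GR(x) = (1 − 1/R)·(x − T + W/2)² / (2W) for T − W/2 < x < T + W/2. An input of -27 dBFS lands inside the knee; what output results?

x − T + W/2 = -27 − (-28) + 2 = 3.
GR = (1 − 1/4) × 3² / 8 = 0.75 × 9 / 8 = 0.84375 dB.
Output = -27 − 0.84375 = -27.84375 dBFS.

-27.84375 dBFS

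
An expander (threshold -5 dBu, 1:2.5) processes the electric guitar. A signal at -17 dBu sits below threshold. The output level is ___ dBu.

-35 dBu

The input is 12 dB below the -5 dBu threshold.
A 1:2.5 expander multiplies undershoot by 2.5: 12 × 2.5 = 30 dB below threshold.
Output = -5 − 30 = -35 dBu.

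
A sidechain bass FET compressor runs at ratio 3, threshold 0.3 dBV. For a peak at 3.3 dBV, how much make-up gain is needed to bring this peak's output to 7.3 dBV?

6 dB

The peak compresses to 0.3 + 3/3 = 1.3 dBV.
To reach 7.3 dBV requires 7.3 − 1.3 = 6 dB of make-up.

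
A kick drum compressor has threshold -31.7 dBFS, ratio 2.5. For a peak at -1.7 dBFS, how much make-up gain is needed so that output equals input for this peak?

18 dB

Without make-up, output = threshold + overshoot/2.5 = -31.7 + 12 = -19.7 dBFS.
Gap to target: 18 dB.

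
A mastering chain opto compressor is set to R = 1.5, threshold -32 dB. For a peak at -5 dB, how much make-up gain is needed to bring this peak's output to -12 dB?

2 dB

Overshoot 27 dB → 27/1.5 = 18 dB after compression, so the compressed level is -32 + 18 = -14 dB.
Make-up = target − compressed = -12 − (-14) = 2 dB.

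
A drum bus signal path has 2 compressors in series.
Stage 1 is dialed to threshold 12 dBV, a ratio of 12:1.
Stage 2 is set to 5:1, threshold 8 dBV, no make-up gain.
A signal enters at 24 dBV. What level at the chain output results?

9 dBV

Stage 1: overshoot 12 dB → 12/12 = 1 dB → 13 dBV.
Stage 2: overshoot 5 dB → 5/5 = 1 dB → 9 dBV.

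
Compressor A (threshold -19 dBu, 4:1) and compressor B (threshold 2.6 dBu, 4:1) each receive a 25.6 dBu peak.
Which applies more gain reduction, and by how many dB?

A: GR = 44.6 − 44.6/4 = 33.45 dB.
B: GR = 23 − 23/4 = 17.25 dB.
A applies 16.2 dB more gain reduction.

A, by 16.2 dB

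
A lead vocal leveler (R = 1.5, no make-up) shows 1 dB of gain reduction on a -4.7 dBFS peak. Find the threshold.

-7.7 dBFS

Input is 3 dB above T (since output overshoot × R = input overshoot: (-5.7 − T)·1.5 = -4.7 − T gives T = -7.7 dBFS).
Check: -7.7 + (-4.7 − (-7.7))/1.5 = -7.7 + 2 = -5.7 dBFS. ✓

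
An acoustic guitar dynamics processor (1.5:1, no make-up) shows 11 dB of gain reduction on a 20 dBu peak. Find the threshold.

Input is 33 dB above T (since output overshoot × R = input overshoot: (9 − T)·1.5 = 20 − T gives T = -13 dBu).
Check: -13 + (20 − (-13))/1.5 = -13 + 22 = 9 dBu. ✓

-13 dBu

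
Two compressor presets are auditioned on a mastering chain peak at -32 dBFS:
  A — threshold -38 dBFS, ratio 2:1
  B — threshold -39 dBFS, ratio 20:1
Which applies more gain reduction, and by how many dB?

A: GR = 6 − 6/2 = 3 dB.
B: GR = 7 − 7/20 = 6.65 dB.
B applies 3.65 dB more gain reduction.

B, by 3.65 dB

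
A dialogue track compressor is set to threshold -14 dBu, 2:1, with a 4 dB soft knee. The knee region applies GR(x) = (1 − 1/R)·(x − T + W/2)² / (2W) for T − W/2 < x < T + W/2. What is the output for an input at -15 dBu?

x − T + W/2 = -15 − (-14) + 2 = 1.
GR = (1 − 1/2) × 1² / 8 = 0.5 × 1 / 8 = 0.0625 dB.
Output = -15 − 0.0625 = -15.0625 dBu.

-15.0625 dBu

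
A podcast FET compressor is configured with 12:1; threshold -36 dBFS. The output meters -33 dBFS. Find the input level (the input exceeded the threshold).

0 dBFS

Post-compression overshoot = -33 − (-36) = 3 dB.
Undo the ratio: input overshoot = 3 × 12 = 36 dB, giving input = 0 dBFS.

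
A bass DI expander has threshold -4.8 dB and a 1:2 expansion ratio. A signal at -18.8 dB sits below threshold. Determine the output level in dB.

Below threshold, a 1:2 expander applies gain = (2−1)×(T − x) of attenuation.
(2−1) × 14 = 14 dB, so output = -18.8 − 14 = -32.8 dB.

-32.8 dB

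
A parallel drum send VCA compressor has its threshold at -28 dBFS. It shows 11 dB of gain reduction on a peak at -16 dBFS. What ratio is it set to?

12:1

Input overshoot = -16 − (-28) = 12 dB.
Output overshoot = 12 − 11 = 1 dB.
Ratio = input overshoot / output overshoot = 12 / 1 = 12.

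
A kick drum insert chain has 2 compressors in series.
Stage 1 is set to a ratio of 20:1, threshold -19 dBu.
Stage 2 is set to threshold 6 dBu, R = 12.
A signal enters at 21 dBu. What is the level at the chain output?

-17 dBu

Stage 1: 21 dBu is 40 dB over -19 dBu; at 20:1 that becomes 2 dB over, giving -17 dBu.
Stage 2: -17 dBu ≤ 6 dBu, so stage 2 doesn't engage; output -17 dBu.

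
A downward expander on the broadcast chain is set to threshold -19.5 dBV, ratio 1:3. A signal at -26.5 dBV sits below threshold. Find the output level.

-40.5 dBV

The input is 7 dB below the -19.5 dBV threshold.
A 1:3 expander multiplies undershoot by 3: 7 × 3 = 21 dB below threshold.
Output = -19.5 − 21 = -40.5 dBV.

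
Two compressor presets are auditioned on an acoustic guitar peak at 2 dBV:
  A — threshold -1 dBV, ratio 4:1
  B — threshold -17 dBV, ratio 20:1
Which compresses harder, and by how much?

A: GR = 3 − 3/4 = 2.25 dB.
B: GR = 19 − 19/20 = 18.05 dB.
B reduces 15.8 dB more.

B, by 15.8 dB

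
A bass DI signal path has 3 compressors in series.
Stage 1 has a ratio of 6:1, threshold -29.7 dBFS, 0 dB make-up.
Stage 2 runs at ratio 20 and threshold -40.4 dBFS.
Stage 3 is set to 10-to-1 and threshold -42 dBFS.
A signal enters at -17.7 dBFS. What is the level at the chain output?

-41.7765 dBFS

Stage 1: overshoot 12 dB → 12/6 = 2 dB → -27.7 dBFS.
Stage 2: overshoot 12.7 dB → 12.7/20 = 0.635 dB → -39.765 dBFS.
Stage 3: 2.235 dB above -42 dBFS, reduced 10:1 to 0.2235 dB above → -41.7765 dBFS.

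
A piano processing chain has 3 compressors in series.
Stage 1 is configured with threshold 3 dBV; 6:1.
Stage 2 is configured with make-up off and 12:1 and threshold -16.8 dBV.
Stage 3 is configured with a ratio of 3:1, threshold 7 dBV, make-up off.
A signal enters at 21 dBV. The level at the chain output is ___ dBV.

Stage 1: 21 dBV is 18 dB over 3 dBV; at 6:1 that becomes 3 dB over, giving 6 dBV.
Stage 2: 22.8 dB above -16.8 dBV, reduced 12:1 to 1.9 dB above → -14.9 dBV.
Stage 3: -14.9 dBV ≤ 7 dBV, so stage 3 doesn't engage; output -14.9 dBV.

-14.9 dBV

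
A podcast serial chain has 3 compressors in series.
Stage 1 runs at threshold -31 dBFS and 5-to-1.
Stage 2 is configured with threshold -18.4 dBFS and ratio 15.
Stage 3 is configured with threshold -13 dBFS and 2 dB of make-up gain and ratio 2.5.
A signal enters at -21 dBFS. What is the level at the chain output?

-27 dBFS

Stage 1: -21 dBFS is 10 dB over -31 dBFS; at 5:1 that becomes 2 dB over, giving -29 dBFS.
Stage 2: -29 dBFS ≤ -18.4 dBFS, so stage 2 doesn't engage; output -29 dBFS.
Stage 3: -29 dBFS is at or below the -13 dBFS threshold — no compression; make-up brings it to -27 dBFS.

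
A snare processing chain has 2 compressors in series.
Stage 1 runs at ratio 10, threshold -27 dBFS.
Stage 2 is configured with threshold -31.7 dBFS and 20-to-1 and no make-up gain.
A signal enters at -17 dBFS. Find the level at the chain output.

Stage 1: overshoot 10 dB → 10/10 = 1 dB → -26 dBFS.
Stage 2: -26 dBFS is 5.7 dB over -31.7 dBFS; at 20:1 that becomes 0.285 dB over, giving -31.415 dBFS.

-31.415 dBFS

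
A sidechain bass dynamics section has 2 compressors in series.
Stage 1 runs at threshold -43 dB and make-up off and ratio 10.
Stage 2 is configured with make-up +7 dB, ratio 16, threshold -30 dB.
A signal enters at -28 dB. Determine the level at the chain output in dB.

Stage 1: overshoot 15 dB → 15/10 = 1.5 dB → -41.5 dB.
Stage 2: below threshold (-41.5 ≤ -30); passes unchanged; make-up brings it to -34.5 dB.

-34.5 dB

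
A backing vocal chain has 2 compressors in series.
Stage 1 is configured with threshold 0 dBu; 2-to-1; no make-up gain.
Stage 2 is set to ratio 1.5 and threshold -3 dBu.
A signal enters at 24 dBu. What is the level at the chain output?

Stage 1: 24 dB above 0 dBu, reduced 2:1 to 12 dB above → 12 dBu.
Stage 2: 12 dBu is 15 dB over -3 dBu; at 1.5:1 that becomes 10 dB over, giving 7 dBu.

7 dBu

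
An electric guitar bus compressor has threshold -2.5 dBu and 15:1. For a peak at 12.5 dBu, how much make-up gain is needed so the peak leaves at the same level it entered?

14 dB

Without make-up, output = threshold + overshoot/15 = -2.5 + 1 = -1.5 dBu.
Gap to target: 14 dB.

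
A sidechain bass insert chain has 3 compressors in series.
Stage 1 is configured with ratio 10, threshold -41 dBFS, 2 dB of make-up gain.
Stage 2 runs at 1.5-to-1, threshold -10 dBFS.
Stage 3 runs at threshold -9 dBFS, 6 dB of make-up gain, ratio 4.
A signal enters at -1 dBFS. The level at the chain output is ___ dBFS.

Stage 1: overshoot 40 dB → 40/10 = 4 dB → -37 dBFS; +2 dB make-up → -35 dBFS.
Stage 2: -35 dBFS is at or below the -10 dBFS threshold — no compression; output -35 dBFS.
Stage 3: below threshold (-35 ≤ -9); passes unchanged; make-up brings it to -29 dBFS.

-29 dBFS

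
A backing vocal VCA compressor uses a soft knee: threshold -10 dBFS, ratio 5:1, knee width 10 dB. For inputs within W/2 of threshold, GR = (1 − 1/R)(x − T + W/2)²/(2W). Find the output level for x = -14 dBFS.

-14.04 dBFS

x − T + W/2 = -14 − (-10) + 5 = 1.
GR = (1 − 1/5) × 1² / 20 = 0.8 × 1 / 20 = 0.04 dB.
Output = -14 − 0.04 = -14.04 dBFS.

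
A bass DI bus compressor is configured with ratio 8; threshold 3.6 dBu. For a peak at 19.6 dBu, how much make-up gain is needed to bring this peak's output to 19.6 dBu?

14 dB

The peak compresses to 3.6 + 16/8 = 5.6 dBu.
To reach 19.6 dBu requires 19.6 − 5.6 = 14 dB of make-up.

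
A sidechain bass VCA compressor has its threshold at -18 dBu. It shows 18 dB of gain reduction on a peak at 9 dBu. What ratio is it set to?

Input overshoot = 9 − (-18) = 27 dB.
Output overshoot = 27 − 18 = 9 dB.
Ratio = input overshoot / output overshoot = 27 / 9 = 3.

3:1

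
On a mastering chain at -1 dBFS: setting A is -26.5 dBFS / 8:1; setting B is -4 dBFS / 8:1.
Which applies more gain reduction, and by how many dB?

A: 25.5 dB over, compressed to 3.1875 dB over, so 22.3125 dB of GR.
B: 3 dB over, compressed to 0.375 dB over, so 2.625 dB of GR.
A applies 19.6875 dB more gain reduction.

A, by 19.6875 dB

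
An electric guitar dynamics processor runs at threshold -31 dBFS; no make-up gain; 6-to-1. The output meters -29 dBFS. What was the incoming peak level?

Post-compression overshoot = -29 − (-31) = 2 dB.
Undo the ratio: input overshoot = 2 × 6 = 12 dB, giving input = -19 dBFS.

-19 dBFS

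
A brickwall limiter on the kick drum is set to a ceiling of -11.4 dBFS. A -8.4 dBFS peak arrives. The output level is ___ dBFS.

-11.4 dBFS

The limiter clamps the peak to its -11.4 dBFS ceiling.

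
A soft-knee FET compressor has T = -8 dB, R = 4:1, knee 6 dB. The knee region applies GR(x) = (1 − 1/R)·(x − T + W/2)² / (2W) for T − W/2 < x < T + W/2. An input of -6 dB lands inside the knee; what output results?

-7.5625 dB

x − T + W/2 = -6 − (-8) + 3 = 5.
GR = (1 − 1/4) × 5² / 12 = 0.75 × 25 / 12 = 1.5625 dB.
Output = -6 − 1.5625 = -7.5625 dB.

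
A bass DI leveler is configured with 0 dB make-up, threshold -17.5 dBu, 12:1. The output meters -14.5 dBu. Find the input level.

The compressed level sits -14.5 − (-17.5) = 3 dB over threshold.
Before 12:1 compression the overshoot was 3 × 12 = 36 dB, so input = -17.5 + 36 = 18.5 dBu.

18.5 dBu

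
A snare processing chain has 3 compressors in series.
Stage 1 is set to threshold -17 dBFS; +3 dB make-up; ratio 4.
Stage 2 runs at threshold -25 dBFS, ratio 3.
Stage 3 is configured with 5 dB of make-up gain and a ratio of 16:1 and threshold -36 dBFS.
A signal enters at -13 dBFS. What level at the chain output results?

-30.0625 dBFS

Stage 1: -13 dBFS is 4 dB over -17 dBFS; at 4:1 that becomes 1 dB over, giving -16 dBFS; +3 dB make-up → -13 dBFS.
Stage 2: overshoot 12 dB → 12/3 = 4 dB → -21 dBFS.
Stage 3: 15 dB above -36 dBFS, reduced 16:1 to 0.9375 dB above → -35.0625 dBFS; +5 dB make-up → -30.0625 dBFS.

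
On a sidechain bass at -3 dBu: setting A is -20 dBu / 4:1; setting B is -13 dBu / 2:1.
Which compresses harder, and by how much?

A, by 7.75 dB

A: overshoot 17 dB → output overshoot 4.25 dB → GR 12.75 dB.
B: overshoot 10 dB → output overshoot 5 dB → GR 5 dB.
A reduces 7.75 dB more.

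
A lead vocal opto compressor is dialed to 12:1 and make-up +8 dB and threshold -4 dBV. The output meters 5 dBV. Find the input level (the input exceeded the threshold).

8 dBV

Stripping the +8 dB make-up gives -3 dBV at the gain stage.
That's 1 dB above the -4 dBV threshold.
Before 12:1 compression the overshoot was 1 × 12 = 12 dB, so input = -4 + 12 = 8 dBV.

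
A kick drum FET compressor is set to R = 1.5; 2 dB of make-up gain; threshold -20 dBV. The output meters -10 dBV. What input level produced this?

-8 dBV

Before make-up, the level was -10 − 2 = -12 dBV.
Post-compression overshoot = -12 − (-20) = 8 dB.
Undo the ratio: input overshoot = 8 × 1.5 = 12 dB, giving input = -8 dBV.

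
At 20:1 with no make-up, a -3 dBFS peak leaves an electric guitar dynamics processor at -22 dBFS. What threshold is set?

Input is 20 dB above T (since output overshoot × R = input overshoot: (-22 − T)·20 = -3 − T gives T = -23 dBFS).
Check: -23 + (-3 − (-23))/20 = -23 + 1 = -22 dBFS. ✓

-23 dBFS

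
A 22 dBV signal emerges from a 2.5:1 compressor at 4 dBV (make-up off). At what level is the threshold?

-8 dBV

Input is 30 dB above T (since output overshoot × R = input overshoot: (4 − T)·2.5 = 22 − T gives T = -8 dBV).
Check: -8 + (22 − (-8))/2.5 = -8 + 12 = 4 dBV. ✓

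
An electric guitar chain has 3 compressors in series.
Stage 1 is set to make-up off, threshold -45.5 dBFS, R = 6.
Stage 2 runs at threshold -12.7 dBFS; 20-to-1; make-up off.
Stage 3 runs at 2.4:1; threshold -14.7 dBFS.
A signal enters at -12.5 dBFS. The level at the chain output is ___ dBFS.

-40 dBFS

Stage 1: 33 dB above -45.5 dBFS, reduced 6:1 to 5.5 dB above → -40 dBFS.
Stage 2: -40 dBFS is at or below the -12.7 dBFS threshold — no compression; output -40 dBFS.
Stage 3: -40 dBFS is at or below the -14.7 dBFS threshold — no compression; output -40 dBFS.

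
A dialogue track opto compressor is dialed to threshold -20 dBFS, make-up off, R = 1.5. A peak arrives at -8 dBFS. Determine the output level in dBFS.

Overshoot: -8 − (-20) = 12 dB.
1.5:1 compression reduces that to 12/1.5 = 8 dB over.
Output = -20 + 8 = -12 dBFS.

-12 dBFS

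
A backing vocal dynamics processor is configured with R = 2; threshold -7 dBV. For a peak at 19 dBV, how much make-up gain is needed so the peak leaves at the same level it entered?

13 dB

The peak compresses to -7 + 26/2 = 6 dBV.
To reach 19 dBV requires 19 − 6 = 13 dB of make-up.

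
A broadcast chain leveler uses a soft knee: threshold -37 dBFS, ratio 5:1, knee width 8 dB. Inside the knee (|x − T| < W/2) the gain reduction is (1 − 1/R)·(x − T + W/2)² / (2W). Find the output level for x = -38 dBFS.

-38.45 dBFS

x − T + W/2 = -38 − (-37) + 4 = 3.
GR = (1 − 1/5) × 3² / 16 = 0.8 × 9 / 16 = 0.45 dB.
Output = -38 − 0.45 = -38.45 dBFS.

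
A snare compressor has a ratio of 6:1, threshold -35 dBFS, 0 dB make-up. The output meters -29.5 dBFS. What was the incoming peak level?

-2 dBFS

That's 5.5 dB above the -35 dBFS threshold.
Input overshoot = R × output overshoot = 33 dB → input = -35 + 33 = -2 dBFS.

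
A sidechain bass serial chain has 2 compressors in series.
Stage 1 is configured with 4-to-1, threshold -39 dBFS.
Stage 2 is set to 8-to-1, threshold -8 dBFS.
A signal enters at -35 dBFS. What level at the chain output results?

Stage 1: 4 dB above -39 dBFS, reduced 4:1 to 1 dB above → -38 dBFS.
Stage 2: below threshold (-38 ≤ -8); passes unchanged; output -38 dBFS.

-38 dBFS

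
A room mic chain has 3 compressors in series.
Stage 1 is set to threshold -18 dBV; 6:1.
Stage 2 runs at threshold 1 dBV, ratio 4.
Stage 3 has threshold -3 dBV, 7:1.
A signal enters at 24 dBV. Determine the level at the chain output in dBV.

Stage 1: 42 dB above -18 dBV, reduced 6:1 to 7 dB above → -11 dBV.
Stage 2: -11 dBV ≤ 1 dBV, so stage 2 doesn't engage; output -11 dBV.
Stage 3: below threshold (-11 ≤ -3); passes unchanged; output -11 dBV.

-11 dBV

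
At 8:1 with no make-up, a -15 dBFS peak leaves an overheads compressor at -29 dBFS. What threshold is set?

Gain reduction = -15 − (-29) = 14 dB; output overshoot = GR / (R − 1) = 14 / 7 = 2 dB.
Threshold = output − output overshoot = -29 − 2 = -31 dBFS.

-31 dBFS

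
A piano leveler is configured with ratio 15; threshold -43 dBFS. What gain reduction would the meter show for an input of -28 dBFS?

14 dB

The signal is 15 dB above threshold.
A 15:1 ratio leaves 1 dB of that excess.
Gain reduction = 15 − 1 = 14 dB.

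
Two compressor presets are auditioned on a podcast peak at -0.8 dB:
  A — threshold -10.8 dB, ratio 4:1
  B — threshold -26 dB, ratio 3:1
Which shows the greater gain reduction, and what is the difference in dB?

B, by 9.3 dB

A: 10 dB over, compressed to 2.5 dB over, so 7.5 dB of GR.
B: 25.2 dB over, compressed to 8.4 dB over, so 16.8 dB of GR.
B reduces 9.3 dB more.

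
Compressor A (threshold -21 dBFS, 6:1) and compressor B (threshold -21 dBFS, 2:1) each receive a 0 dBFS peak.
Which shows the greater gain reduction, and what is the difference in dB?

A: overshoot 21 dB → output overshoot 3.5 dB → GR 17.5 dB.
B: overshoot 21 dB → output overshoot 10.5 dB → GR 10.5 dB.
Difference: 7 dB in favour of A.

A, by 7 dB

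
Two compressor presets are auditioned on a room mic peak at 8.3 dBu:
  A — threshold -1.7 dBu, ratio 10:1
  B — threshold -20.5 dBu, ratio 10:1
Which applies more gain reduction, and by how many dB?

A: GR = 10 − 10/10 = 9 dB.
B: GR = 28.8 − 28.8/10 = 25.92 dB.
B applies 16.92 dB more gain reduction.

B, by 16.92 dB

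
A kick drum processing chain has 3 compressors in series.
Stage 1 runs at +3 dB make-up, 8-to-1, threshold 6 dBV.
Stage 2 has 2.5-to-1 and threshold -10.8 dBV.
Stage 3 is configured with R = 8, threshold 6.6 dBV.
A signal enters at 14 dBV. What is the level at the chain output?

-2.48 dBV

Stage 1: 14 dBV is 8 dB over 6 dBV; at 8:1 that becomes 1 dB over, giving 7 dBV; +3 dB make-up → 10 dBV.
Stage 2: overshoot 20.8 dB → 20.8/2.5 = 8.32 dB → -2.48 dBV.
Stage 3: -2.48 dBV ≤ 6.6 dBV, so stage 3 doesn't engage; output -2.48 dBV.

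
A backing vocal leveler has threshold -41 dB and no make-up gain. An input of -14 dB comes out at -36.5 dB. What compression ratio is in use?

Input overshoot = -14 − (-41) = 27 dB; output overshoot = -36.5 − (-41) = 4.5 dB.
Ratio = 27 / 4.5 = 6.

6:1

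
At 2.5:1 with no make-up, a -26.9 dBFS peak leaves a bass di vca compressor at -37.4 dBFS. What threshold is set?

-44.4 dBFS

Let T be the threshold. Output overshoot = (input overshoot)/R, so -37.4 − T = (-26.9 − T)/2.5.
2.5·(-37.4 − T) = -26.9 − T → 1.5·T = -93.5 − (-26.9) = -66.6.
T = -66.6/1.5 = -44.4 dBFS.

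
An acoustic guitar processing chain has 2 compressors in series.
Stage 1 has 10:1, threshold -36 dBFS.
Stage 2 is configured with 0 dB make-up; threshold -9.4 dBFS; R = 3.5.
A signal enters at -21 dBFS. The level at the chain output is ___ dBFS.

Stage 1: -21 dBFS is 15 dB over -36 dBFS; at 10:1 that becomes 1.5 dB over, giving -34.5 dBFS.
Stage 2: -34.5 dBFS is at or below the -9.4 dBFS threshold — no compression; output -34.5 dBFS.

-34.5 dBFS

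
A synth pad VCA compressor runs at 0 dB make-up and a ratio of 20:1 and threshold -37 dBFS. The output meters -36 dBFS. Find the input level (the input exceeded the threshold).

The compressed level sits -36 − (-37) = 1 dB over threshold.
Input overshoot = R × output overshoot = 20 dB → input = -37 + 20 = -17 dBFS.

-17 dBFS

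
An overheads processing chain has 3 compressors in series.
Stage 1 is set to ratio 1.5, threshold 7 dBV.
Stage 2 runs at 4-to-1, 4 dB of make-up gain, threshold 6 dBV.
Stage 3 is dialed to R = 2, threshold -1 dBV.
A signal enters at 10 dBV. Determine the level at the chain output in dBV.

Stage 1: 3 dB above 7 dBV, reduced 1.5:1 to 2 dB above → 9 dBV.
Stage 2: 9 dBV is 3 dB over 6 dBV; at 4:1 that becomes 0.75 dB over, giving 6.75 dBV; +4 dB make-up → 10.75 dBV.
Stage 3: 10.75 dBV is 11.75 dB over -1 dBV; at 2:1 that becomes 5.875 dB over, giving 4.875 dBV.

4.875 dBV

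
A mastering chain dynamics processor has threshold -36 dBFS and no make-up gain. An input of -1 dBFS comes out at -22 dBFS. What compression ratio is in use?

2.5:1

Input overshoot = -1 − (-36) = 35 dB; output overshoot = -22 − (-36) = 14 dB.
Ratio = 35 / 14 = 2.5.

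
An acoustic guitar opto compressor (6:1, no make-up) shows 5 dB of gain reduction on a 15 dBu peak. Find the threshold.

9 dBu

Gain reduction = 15 − 10 = 5 dB; output overshoot = GR / (R − 1) = 5 / 5 = 1 dB.
Threshold = output − output overshoot = 10 − 1 = 9 dBu.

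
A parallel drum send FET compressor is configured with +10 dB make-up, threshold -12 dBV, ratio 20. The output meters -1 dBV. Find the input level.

8 dBV

Before make-up, the level was -1 − 10 = -11 dBV.
The compressed level sits -11 − (-12) = 1 dB over threshold.
Input overshoot = R × output overshoot = 20 dB → input = -12 + 20 = 8 dBV.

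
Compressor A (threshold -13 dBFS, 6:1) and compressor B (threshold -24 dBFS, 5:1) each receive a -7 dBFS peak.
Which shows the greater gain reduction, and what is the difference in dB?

A: overshoot 6 dB → output overshoot 1 dB → GR 5 dB.
B: overshoot 17 dB → output overshoot 3.4 dB → GR 13.6 dB.
B applies 8.6 dB more gain reduction.

B, by 8.6 dB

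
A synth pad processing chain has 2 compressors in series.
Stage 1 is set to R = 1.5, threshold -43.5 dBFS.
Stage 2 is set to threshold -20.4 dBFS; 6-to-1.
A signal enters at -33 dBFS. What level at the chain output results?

-36.5 dBFS

Stage 1: overshoot 10.5 dB → 10.5/1.5 = 7 dB → -36.5 dBFS.
Stage 2: below threshold (-36.5 ≤ -20.4); passes unchanged; output -36.5 dBFS.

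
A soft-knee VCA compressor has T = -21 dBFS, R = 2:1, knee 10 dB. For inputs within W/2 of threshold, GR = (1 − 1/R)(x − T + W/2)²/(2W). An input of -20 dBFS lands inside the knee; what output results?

x − T + W/2 = -20 − (-21) + 5 = 6.
GR = (1 − 1/2) × 6² / 20 = 0.5 × 36 / 20 = 0.9 dB.
Output = -20 − 0.9 = -20.9 dBFS.

-20.9 dBFS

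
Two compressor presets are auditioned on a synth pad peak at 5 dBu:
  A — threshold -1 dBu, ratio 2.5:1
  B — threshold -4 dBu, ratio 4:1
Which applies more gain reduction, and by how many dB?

B, by 3.15 dB

A: GR = 6 − 6/2.5 = 3.6 dB.
B: GR = 9 − 9/4 = 6.75 dB.
Difference: 3.15 dB in favour of B.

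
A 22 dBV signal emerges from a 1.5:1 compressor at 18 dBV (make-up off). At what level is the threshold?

10 dBV

Let T be the threshold. Output overshoot = (input overshoot)/R, so 18 − T = (22 − T)/1.5.
1.5·(18 − T) = 22 − T → 0.5·T = 27 − 22 = 5.
T = 5/0.5 = 10 dBV.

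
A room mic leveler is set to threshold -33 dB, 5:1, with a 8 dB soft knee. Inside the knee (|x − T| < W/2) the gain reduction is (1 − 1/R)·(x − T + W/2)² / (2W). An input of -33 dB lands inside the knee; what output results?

-33.8 dB

x − T + W/2 = -33 − (-33) + 4 = 4.
GR = (1 − 1/5) × 4² / 16 = 0.8 × 16 / 16 = 0.8 dB.
Output = -33 − 0.8 = -33.8 dB.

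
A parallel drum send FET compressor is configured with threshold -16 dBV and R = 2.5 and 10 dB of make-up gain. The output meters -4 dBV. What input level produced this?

-11 dBV

Before make-up, the level was -4 − 10 = -14 dBV.
The compressed level sits -14 − (-16) = 2 dB over threshold.
Input overshoot = R × output overshoot = 5 dB → input = -16 + 5 = -11 dBV.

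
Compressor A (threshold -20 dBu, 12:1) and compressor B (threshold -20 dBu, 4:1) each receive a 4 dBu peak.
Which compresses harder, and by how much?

A: 24 dB over, compressed to 2 dB over, so 22 dB of GR.
B: 24 dB over, compressed to 6 dB over, so 18 dB of GR.
A reduces 4 dB more.

A, by 4 dB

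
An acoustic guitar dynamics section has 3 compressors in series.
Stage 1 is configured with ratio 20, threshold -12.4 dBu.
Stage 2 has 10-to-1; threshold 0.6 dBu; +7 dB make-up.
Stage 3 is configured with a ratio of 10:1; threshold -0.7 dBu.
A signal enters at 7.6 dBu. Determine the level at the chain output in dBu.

Stage 1: 20 dB above -12.4 dBu, reduced 20:1 to 1 dB above → -11.4 dBu.
Stage 2: -11.4 dBu is at or below the 0.6 dBu threshold — no compression; make-up brings it to -4.4 dBu.
Stage 3: -4.4 dBu ≤ -0.7 dBu, so stage 3 doesn't engage; output -4.4 dBu.

-4.4 dBu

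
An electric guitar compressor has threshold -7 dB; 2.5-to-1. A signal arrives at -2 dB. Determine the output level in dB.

-5 dB

Overshoot: -2 − (-7) = 5 dB.
The 5 dB excess becomes 2 dB after 2.5:1 reduction.
Output = -7 + 2 = -5 dB.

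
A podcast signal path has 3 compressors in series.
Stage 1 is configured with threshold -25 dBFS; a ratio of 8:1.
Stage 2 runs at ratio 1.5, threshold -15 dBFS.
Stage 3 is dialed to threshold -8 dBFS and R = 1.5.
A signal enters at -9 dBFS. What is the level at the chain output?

Stage 1: 16 dB above -25 dBFS, reduced 8:1 to 2 dB above → -23 dBFS.
Stage 2: -23 dBFS is at or below the -15 dBFS threshold — no compression; output -23 dBFS.
Stage 3: below threshold (-23 ≤ -8); passes unchanged; output -23 dBFS.

-23 dBFS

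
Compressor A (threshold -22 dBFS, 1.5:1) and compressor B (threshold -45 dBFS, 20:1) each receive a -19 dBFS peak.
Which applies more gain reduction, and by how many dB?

A: 3 dB over, compressed to 2 dB over, so 1 dB of GR.
B: 26 dB over, compressed to 1.3 dB over, so 24.7 dB of GR.
B applies 23.7 dB more gain reduction.

B, by 23.7 dB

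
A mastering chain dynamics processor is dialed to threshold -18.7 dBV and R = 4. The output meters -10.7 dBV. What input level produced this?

13.3 dBV

That's 8 dB above the -18.7 dBV threshold.
Input overshoot = R × output overshoot = 32 dB → input = -18.7 + 32 = 13.3 dBV.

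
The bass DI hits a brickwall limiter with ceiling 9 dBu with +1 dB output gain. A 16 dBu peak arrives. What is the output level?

A brickwall limiter is an ∞:1 compressor: any input above the ceiling is clamped to 9 dBu.
Output gain then adds 1 dB: 9 + 1 = 10 dBu.

10 dBu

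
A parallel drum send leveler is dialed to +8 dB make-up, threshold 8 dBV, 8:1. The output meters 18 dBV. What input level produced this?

24 dBV

Stripping the +8 dB make-up gives 10 dBV at the gain stage.
That's 2 dB above the 8 dBV threshold.
Before 8:1 compression the overshoot was 2 × 8 = 16 dB, so input = 8 + 16 = 24 dBV.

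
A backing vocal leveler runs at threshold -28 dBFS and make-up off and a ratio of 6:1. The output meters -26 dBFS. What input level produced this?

-16 dBFS

The compressed level sits -26 − (-28) = 2 dB over threshold.
Input overshoot = R × output overshoot = 12 dB → input = -28 + 12 = -16 dBFS.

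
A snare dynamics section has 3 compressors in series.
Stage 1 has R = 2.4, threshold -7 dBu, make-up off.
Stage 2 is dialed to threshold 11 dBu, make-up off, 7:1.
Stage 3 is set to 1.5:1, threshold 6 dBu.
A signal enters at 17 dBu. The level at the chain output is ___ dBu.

3 dBu

Stage 1: 17 dBu is 24 dB over -7 dBu; at 2.4:1 that becomes 10 dB over, giving 3 dBu.
Stage 2: below threshold (3 ≤ 11); passes unchanged; output 3 dBu.
Stage 3: 3 dBu ≤ 6 dBu, so stage 3 doesn't engage; output 3 dBu.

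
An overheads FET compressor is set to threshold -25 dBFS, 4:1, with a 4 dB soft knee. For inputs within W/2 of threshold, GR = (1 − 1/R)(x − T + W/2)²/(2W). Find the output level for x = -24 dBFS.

x − T + W/2 = -24 − (-25) + 2 = 3.
GR = (1 − 1/4) × 3² / 8 = 0.75 × 9 / 8 = 0.84375 dB.
Output = -24 − 0.84375 = -24.84375 dBFS.

-24.84375 dBFS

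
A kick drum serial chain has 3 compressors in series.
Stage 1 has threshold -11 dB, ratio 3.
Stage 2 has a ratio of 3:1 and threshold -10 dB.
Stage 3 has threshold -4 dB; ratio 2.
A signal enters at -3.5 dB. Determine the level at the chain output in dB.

-9.5 dB

Stage 1: 7.5 dB above -11 dB, reduced 3:1 to 2.5 dB above → -8.5 dB.
Stage 2: -8.5 dB is 1.5 dB over -10 dB; at 3:1 that becomes 0.5 dB over, giving -9.5 dB.
Stage 3: -9.5 dB is at or below the -4 dB threshold — no compression; output -9.5 dB.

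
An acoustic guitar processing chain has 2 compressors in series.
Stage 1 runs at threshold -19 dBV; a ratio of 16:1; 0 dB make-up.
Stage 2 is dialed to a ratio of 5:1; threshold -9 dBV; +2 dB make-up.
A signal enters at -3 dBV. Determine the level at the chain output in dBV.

Stage 1: overshoot 16 dB → 16/16 = 1 dB → -18 dBV.
Stage 2: -18 dBV is at or below the -9 dBV threshold — no compression; make-up brings it to -16 dBV.

-16 dBV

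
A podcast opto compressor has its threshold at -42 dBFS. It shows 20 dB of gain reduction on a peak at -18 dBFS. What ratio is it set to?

6:1

Input overshoot = -18 − (-42) = 24 dB.
Output overshoot = 24 − 20 = 4 dB.
Ratio = input overshoot / output overshoot = 24 / 4 = 6.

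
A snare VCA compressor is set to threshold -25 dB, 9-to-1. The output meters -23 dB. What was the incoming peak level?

That's 2 dB above the -25 dB threshold.
Input overshoot = R × output overshoot = 18 dB → input = -25 + 18 = -7 dB.

-7 dB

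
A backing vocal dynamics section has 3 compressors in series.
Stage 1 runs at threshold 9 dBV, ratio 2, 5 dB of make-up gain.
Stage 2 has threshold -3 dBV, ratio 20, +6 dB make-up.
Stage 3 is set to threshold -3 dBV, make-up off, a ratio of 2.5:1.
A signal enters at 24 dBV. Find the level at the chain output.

Stage 1: overshoot 15 dB → 15/2 = 7.5 dB → 16.5 dBV; +5 dB make-up → 21.5 dBV.
Stage 2: 21.5 dBV is 24.5 dB over -3 dBV; at 20:1 that becomes 1.225 dB over, giving -1.775 dBV; +6 dB make-up → 4.225 dBV.
Stage 3: 7.225 dB above -3 dBV, reduced 2.5:1 to 2.89 dB above → -0.11 dBV.

-0.11 dBV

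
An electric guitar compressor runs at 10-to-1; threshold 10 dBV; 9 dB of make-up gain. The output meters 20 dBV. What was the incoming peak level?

Stripping the +9 dB make-up gives 11 dBV at the gain stage.
Post-compression overshoot = 11 − 10 = 1 dB.
Input overshoot = R × output overshoot = 10 dB → input = 10 + 10 = 20 dBV.

20 dBV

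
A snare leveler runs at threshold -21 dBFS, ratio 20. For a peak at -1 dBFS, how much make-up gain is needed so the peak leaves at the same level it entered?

The peak compresses to -21 + 20/20 = -20 dBFS.
To reach -1 dBFS requires -1 − (-20) = 19 dB of make-up.

19 dB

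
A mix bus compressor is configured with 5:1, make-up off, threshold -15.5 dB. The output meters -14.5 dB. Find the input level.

The compressed level sits -14.5 − (-15.5) = 1 dB over threshold.
Before 5:1 compression the overshoot was 1 × 5 = 5 dB, so input = -15.5 + 5 = -10.5 dB.

-10.5 dB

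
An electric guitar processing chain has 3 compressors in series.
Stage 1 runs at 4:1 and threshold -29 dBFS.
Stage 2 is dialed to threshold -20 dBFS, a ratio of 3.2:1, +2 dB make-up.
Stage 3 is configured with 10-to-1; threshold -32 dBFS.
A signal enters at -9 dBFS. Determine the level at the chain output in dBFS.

Stage 1: 20 dB above -29 dBFS, reduced 4:1 to 5 dB above → -24 dBFS.
Stage 2: -24 dBFS ≤ -20 dBFS, so stage 2 doesn't engage; make-up brings it to -22 dBFS.
Stage 3: -22 dBFS is 10 dB over -32 dBFS; at 10:1 that becomes 1 dB over, giving -31 dBFS.

-31 dBFS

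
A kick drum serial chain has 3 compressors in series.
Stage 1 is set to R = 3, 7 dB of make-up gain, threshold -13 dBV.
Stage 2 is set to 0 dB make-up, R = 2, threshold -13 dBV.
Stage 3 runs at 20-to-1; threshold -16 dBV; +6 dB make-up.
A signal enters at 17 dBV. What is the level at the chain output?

-9.425 dBV

Stage 1: overshoot 30 dB → 30/3 = 10 dB → -3 dBV; +7 dB make-up → 4 dBV.
Stage 2: overshoot 17 dB → 17/2 = 8.5 dB → -4.5 dBV.
Stage 3: 11.5 dB above -16 dBV, reduced 20:1 to 0.575 dB above → -15.425 dBV; +6 dB make-up → -9.425 dBV.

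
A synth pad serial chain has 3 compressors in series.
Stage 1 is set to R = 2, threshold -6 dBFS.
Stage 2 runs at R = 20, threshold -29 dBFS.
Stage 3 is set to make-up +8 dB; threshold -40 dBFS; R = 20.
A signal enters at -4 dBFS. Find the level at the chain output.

-31.39 dBFS

Stage 1: -4 dBFS is 2 dB over -6 dBFS; at 2:1 that becomes 1 dB over, giving -5 dBFS.
Stage 2: 24 dB above -29 dBFS, reduced 20:1 to 1.2 dB above → -27.8 dBFS.
Stage 3: 12.2 dB above -40 dBFS, reduced 20:1 to 0.61 dB above → -39.39 dBFS; +8 dB make-up → -31.39 dBFS.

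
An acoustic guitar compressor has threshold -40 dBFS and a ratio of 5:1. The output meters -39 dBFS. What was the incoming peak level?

-35 dBFS

The compressed level sits -39 − (-40) = 1 dB over threshold.
Undo the ratio: input overshoot = 1 × 5 = 5 dB, giving input = -35 dBFS.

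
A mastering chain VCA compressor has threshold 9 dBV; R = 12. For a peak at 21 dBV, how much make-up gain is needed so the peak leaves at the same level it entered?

11 dB

Without make-up, output = threshold + overshoot/12 = 9 + 1 = 10 dBV.
Gap to target: 11 dB.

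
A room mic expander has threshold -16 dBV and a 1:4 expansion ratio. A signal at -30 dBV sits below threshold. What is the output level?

Undershoot = (-16) − (-30) = 14 dB.
At 1:4, that expands to 56 dB under threshold.
Output = -16 − 56 = -72 dBV.

-72 dBV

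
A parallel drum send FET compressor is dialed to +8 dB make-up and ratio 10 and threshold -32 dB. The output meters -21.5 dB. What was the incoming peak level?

Remove make-up: -21.5 − 8 = -29.5 dB.
Post-compression overshoot = -29.5 − (-32) = 2.5 dB.
Undo the ratio: input overshoot = 2.5 × 10 = 25 dB, giving input = -7 dB.

-7 dB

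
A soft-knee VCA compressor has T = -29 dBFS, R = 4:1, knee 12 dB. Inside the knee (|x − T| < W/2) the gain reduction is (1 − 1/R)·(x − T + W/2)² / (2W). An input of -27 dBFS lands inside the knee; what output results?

-29 dBFS

x − T + W/2 = -27 − (-29) + 6 = 8.
GR = (1 − 1/4) × 8² / 24 = 0.75 × 64 / 24 = 2 dB.
Output = -27 − 2 = -29 dBFS.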